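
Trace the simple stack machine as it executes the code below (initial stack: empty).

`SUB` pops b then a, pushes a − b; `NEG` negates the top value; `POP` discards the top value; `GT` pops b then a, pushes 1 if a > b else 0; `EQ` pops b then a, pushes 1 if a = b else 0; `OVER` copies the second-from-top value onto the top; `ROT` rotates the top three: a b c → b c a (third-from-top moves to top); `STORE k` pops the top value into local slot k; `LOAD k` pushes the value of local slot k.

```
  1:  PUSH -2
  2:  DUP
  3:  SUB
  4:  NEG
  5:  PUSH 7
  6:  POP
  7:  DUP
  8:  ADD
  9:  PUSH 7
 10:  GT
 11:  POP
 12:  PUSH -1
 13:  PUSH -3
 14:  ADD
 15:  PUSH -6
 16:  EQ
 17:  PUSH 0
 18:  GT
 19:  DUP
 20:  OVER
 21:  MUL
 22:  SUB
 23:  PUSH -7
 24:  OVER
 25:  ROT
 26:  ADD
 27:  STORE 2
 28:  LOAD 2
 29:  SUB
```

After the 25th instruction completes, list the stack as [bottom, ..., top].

PUSH -2  [-2]
DUP      [-2, -2]
SUB      [0]
NEG      [0]
PUSH 7   [0, 7]
POP      [0]
DUP      [0, 0]
ADD      [0]
PUSH 7   [0, 7]
GT       [0]
POP      []
PUSH -1  [-1]
PUSH -3  [-1, -3]
ADD      [-4]
PUSH -6  [-4, -6]
EQ       [0]
PUSH 0   [0, 0]
GT       [0]
DUP      [0, 0]
OVER     [0, 0, 0]
MUL      [0, 0]
SUB      [0]
PUSH -7  [0, -7]
OVER     [0, -7, 0]
ROT      [-7, 0, 0]

[-7, 0, 0]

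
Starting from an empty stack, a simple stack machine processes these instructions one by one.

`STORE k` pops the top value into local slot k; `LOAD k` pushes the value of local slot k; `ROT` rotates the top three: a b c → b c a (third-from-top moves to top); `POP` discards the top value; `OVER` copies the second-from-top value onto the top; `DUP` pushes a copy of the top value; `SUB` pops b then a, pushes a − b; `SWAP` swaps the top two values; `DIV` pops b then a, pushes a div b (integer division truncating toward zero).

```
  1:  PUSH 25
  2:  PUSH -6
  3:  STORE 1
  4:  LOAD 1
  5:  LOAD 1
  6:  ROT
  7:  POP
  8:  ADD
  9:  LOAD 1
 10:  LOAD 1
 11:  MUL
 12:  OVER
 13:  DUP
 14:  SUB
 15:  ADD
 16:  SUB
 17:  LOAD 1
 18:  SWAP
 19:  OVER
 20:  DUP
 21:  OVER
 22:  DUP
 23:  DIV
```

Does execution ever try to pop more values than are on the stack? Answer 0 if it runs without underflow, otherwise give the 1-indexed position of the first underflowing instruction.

0

PUSH 25 → 25
PUSH -6 → 25 -6
STORE 1 → 25
LOAD 1  → 25 -6
LOAD 1  → 25 -6 -6
ROT     → -6 -6 25
POP     → -6 -6
ADD     → -12
LOAD 1  → -12 -6
LOAD 1  → -12 -6 -6
MUL     → -12 36
OVER    → -12 36 -12
DUP     → -12 36 -12 -12
SUB     → -12 36 0
ADD     → -12 36
SUB     → -48
LOAD 1  → -48 -6
SWAP    → -6 -48
OVER    → -6 -48 -6
DUP     → -6 -48 -6 -6
OVER    → -6 -48 -6 -6 -6
DUP     → -6 -48 -6 -6 -6 -6
DIV     → -6 -48 -6 -6 1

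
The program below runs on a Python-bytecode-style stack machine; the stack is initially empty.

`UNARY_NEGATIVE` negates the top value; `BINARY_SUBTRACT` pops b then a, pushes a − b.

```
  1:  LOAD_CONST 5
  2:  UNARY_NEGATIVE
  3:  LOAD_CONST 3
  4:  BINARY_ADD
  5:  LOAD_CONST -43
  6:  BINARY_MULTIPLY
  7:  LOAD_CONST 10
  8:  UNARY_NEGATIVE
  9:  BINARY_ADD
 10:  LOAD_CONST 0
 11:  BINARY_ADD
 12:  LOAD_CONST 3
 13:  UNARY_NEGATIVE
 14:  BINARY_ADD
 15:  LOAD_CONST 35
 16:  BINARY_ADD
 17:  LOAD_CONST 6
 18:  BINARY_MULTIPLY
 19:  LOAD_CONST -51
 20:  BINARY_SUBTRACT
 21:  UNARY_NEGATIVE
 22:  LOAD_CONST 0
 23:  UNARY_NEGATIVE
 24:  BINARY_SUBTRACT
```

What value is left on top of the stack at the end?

LOAD_CONST 5    → 5
UNARY_NEGATIVE  → -5
LOAD_CONST 3    → -5 3
BINARY_ADD      → -2
LOAD_CONST -43  → -2 -43
BINARY_MULTIPLY → 86
LOAD_CONST 10   → 86 10
UNARY_NEGATIVE  → 86 -10
BINARY_ADD      → 76
LOAD_CONST 0    → 76 0
BINARY_ADD      → 76
LOAD_CONST 3    → 76 3
UNARY_NEGATIVE  → 76 -3
BINARY_ADD      → 73
LOAD_CONST 35   → 73 35
BINARY_ADD      → 108
LOAD_CONST 6    → 108 6
BINARY_MULTIPLY → 648
LOAD_CONST -51  → 648 -51
BINARY_SUBTRACT → 699
UNARY_NEGATIVE  → -699
LOAD_CONST 0    → -699 0
UNARY_NEGATIVE  → -699 0
BINARY_SUBTRACT → -699

-699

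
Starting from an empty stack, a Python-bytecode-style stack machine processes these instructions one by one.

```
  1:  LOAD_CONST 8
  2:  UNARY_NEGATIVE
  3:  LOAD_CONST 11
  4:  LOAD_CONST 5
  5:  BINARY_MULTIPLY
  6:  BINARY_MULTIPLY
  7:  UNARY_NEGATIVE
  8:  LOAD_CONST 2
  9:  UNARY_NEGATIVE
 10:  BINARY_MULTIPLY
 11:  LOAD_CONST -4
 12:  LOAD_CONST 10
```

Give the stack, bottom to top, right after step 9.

LOAD_CONST 8    → [8]
UNARY_NEGATIVE  → [-8]
LOAD_CONST 11   → [-8, 11]
LOAD_CONST 5    → [-8, 11, 5]
BINARY_MULTIPLY → [-8, 55]
BINARY_MULTIPLY → [-440]
UNARY_NEGATIVE  → [440]
LOAD_CONST 2    → [440, 2]
UNARY_NEGATIVE  → [440, -2]

[440, -2]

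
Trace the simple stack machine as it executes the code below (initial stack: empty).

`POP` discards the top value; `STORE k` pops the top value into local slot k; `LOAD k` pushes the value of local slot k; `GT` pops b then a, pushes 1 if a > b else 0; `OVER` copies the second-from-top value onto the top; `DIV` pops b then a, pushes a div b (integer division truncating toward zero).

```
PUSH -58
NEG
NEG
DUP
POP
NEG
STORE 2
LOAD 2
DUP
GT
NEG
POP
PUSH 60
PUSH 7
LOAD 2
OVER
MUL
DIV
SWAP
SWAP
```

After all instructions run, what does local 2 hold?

PUSH -58 : -58
NEG      : 58
NEG      : -58
DUP      : -58 -58
POP      : -58
NEG      : 58
STORE 2  : (empty)
LOAD 2   : 58
DUP      : 58 58
GT       : 0
NEG      : 0
POP      : (empty)
PUSH 60  : 60
PUSH 7   : 60 7
LOAD 2   : 60 7 58
OVER     : 60 7 58 7
MUL      : 60 7 406
DIV      : 60 0
SWAP     : 0 60
SWAP     : 60 0

58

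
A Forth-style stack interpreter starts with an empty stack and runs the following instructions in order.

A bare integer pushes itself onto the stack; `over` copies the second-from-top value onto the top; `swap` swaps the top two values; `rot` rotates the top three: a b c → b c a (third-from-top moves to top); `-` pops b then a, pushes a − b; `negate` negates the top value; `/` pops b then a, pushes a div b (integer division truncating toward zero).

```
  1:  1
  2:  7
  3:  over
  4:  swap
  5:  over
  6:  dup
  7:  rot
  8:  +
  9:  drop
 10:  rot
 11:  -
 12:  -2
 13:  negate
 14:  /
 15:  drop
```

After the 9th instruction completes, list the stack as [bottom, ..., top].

1    → [1]
7    → [1, 7]
over → [1, 7, 1]
swap → [1, 1, 7]
over → [1, 1, 7, 1]
dup  → [1, 1, 7, 1, 1]
rot  → [1, 1, 1, 1, 7]
+    → [1, 1, 1, 8]
drop → [1, 1, 1]

[1, 1, 1]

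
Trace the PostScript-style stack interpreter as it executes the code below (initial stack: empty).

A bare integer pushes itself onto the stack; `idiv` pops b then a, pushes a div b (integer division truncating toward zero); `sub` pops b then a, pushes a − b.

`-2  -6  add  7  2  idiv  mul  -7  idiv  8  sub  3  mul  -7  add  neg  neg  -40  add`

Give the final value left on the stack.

-62

-2   → -2
-6   → -2 -6
add  → -8
7    → -8 7
2    → -8 7 2
idiv → -8 3
mul  → -24
-7   → -24 -7
idiv → 3
8    → 3 8
sub  → -5
3    → -5 3
mul  → -15
-7   → -15 -7
add  → -22
neg  → 22
neg  → -22
-40  → -22 -40
add  → -62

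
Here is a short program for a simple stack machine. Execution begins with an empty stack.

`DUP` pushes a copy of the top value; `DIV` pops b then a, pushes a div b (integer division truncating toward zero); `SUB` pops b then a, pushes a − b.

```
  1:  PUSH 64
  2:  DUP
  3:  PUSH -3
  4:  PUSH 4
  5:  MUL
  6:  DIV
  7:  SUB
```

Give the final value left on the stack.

69

PUSH 64 → 64
DUP     → 64 64
PUSH -3 → 64 64 -3
PUSH 4  → 64 64 -3 4
MUL     → 64 64 -12
DIV     → 64 -5
SUB     → 69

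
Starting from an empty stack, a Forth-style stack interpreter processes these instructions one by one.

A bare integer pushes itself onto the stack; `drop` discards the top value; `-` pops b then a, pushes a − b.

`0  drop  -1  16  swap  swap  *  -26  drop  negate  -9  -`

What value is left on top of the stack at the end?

25

0      : 0
drop   : (empty)
-1     : -1
16     : -1 16
swap   : 16 -1
swap   : -1 16
*      : -16
-26    : -16 -26
drop   : -16
negate : 16
-9     : 16 -9
-      : 25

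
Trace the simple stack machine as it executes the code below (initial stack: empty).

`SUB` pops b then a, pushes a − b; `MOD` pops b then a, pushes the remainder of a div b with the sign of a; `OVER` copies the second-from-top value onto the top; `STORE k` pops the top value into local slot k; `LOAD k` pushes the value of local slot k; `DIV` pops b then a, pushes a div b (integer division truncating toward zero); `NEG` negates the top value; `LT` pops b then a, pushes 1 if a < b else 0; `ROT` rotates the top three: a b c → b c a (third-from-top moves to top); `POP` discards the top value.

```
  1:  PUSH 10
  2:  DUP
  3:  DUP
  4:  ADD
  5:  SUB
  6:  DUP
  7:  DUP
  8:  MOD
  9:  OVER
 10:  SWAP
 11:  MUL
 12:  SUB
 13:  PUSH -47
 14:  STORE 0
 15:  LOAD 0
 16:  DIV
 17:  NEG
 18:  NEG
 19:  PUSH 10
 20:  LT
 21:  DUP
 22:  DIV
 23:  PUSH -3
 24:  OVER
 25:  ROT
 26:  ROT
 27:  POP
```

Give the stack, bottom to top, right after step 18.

PUSH 10   [10]
DUP       [10, 10]
DUP       [10, 10, 10]
ADD       [10, 20]
SUB       [-10]
DUP       [-10, -10]
DUP       [-10, -10, -10]
MOD       [-10, 0]
OVER      [-10, 0, -10]
SWAP      [-10, -10, 0]
MUL       [-10, 0]
SUB       [-10]
PUSH -47  [-10, -47]
STORE 0   [-10]
LOAD 0    [-10, -47]
DIV       [0]
NEG       [0]
NEG       [0]

[0]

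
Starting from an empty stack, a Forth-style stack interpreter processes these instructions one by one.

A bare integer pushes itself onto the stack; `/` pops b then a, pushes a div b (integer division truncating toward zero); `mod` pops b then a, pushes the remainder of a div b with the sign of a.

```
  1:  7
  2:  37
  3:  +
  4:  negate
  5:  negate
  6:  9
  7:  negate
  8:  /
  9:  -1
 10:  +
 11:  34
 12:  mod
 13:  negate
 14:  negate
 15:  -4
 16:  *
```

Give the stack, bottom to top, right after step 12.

7       [7]
37      [7, 37]
+       [44]
negate  [-44]
negate  [44]
9       [44, 9]
negate  [44, -9]
/       [-4]
-1      [-4, -1]
+       [-5]
34      [-5, 34]
mod     [-5]

[-5]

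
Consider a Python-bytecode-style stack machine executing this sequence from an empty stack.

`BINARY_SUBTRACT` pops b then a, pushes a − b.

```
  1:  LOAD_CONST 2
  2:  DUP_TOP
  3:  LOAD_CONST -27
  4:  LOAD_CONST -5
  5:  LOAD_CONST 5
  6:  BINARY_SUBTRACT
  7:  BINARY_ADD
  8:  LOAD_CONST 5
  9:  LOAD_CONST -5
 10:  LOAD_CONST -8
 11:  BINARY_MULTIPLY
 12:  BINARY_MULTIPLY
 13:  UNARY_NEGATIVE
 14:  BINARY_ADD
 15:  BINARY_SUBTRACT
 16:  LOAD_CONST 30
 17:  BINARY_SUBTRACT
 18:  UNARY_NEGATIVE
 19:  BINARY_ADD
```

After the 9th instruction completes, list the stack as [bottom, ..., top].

[2, 2, -37, 5, -5]

LOAD_CONST 2    -> [2]
DUP_TOP         -> [2, 2]
LOAD_CONST -27  -> [2, 2, -27]
LOAD_CONST -5   -> [2, 2, -27, -5]
LOAD_CONST 5    -> [2, 2, -27, -5, 5]
BINARY_SUBTRACT -> [2, 2, -27, -10]
BINARY_ADD      -> [2, 2, -37]
LOAD_CONST 5    -> [2, 2, -37, 5]
LOAD_CONST -5   -> [2, 2, -37, 5, -5]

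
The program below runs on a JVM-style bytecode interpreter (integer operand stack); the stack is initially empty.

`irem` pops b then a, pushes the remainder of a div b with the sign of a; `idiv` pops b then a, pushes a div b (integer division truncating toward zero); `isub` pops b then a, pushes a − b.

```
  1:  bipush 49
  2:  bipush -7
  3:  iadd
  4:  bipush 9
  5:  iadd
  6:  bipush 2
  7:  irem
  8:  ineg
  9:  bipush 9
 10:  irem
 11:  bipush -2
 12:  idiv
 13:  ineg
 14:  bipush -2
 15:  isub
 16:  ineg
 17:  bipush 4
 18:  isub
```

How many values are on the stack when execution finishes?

1

bipush 49  49
bipush -7  49 -7
iadd       42
bipush 9   42 9
iadd       51
bipush 2   51 2
irem       1
ineg       -1
bipush 9   -1 9
irem       -1
bipush -2  -1 -2
idiv       0
ineg       0
bipush -2  0 -2
isub       2
ineg       -2
bipush 4   -2 4
isub       -6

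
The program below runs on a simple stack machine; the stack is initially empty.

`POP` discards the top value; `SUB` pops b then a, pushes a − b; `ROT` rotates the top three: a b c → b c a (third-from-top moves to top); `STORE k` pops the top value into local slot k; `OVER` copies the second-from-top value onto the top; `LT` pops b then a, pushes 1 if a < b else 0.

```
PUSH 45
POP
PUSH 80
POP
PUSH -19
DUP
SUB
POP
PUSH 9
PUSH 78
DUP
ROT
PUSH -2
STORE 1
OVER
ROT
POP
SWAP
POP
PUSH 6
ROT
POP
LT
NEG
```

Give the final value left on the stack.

0

PUSH 45  -> [45]
POP      -> []
PUSH 80  -> [80]
POP      -> []
PUSH -19 -> [-19]
DUP      -> [-19, -19]
SUB      -> [0]
POP      -> []
PUSH 9   -> [9]
PUSH 78  -> [9, 78]
DUP      -> [9, 78, 78]
ROT      -> [78, 78, 9]
PUSH -2  -> [78, 78, 9, -2]
STORE 1  -> [78, 78, 9]
OVER     -> [78, 78, 9, 78]
ROT      -> [78, 9, 78, 78]
POP      -> [78, 9, 78]
SWAP     -> [78, 78, 9]
POP      -> [78, 78]
PUSH 6   -> [78, 78, 6]
ROT      -> [78, 6, 78]
POP      -> [78, 6]
LT       -> [0]
NEG      -> [0]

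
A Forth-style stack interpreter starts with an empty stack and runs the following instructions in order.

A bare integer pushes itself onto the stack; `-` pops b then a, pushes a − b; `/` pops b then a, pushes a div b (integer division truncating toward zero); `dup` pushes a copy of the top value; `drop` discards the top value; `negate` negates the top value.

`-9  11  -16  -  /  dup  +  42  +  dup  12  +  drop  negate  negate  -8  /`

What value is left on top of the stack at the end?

-9     → -9
11     → -9 11
-16    → -9 11 -16
-      → -9 27
/      → 0
dup    → 0 0
+      → 0
42     → 0 42
+      → 42
dup    → 42 42
12     → 42 42 12
+      → 42 54
drop   → 42
negate → -42
negate → 42
-8     → 42 -8
/      → -5

-5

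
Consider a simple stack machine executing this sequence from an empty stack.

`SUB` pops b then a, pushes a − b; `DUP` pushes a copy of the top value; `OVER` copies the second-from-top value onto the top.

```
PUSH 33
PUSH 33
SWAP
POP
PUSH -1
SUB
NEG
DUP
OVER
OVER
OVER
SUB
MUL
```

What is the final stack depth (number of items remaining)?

PUSH 33 -> 33
PUSH 33 -> 33 33
SWAP    -> 33 33
POP     -> 33
PUSH -1 -> 33 -1
SUB     -> 34
NEG     -> -34
DUP     -> -34 -34
OVER    -> -34 -34 -34
OVER    -> -34 -34 -34 -34
OVER    -> -34 -34 -34 -34 -34
SUB     -> -34 -34 -34 0
MUL     -> -34 -34 0

3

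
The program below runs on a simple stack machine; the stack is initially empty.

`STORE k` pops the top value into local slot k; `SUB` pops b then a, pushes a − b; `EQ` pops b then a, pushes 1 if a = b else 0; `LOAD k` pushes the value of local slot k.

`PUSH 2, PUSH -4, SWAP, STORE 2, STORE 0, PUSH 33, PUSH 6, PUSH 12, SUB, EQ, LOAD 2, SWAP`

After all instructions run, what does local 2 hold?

2

PUSH 2  : 2
PUSH -4 : 2 -4
SWAP    : -4 2
STORE 2 : -4
STORE 0 : (empty)
PUSH 33 : 33
PUSH 6  : 33 6
PUSH 12 : 33 6 12
SUB     : 33 -6
EQ      : 0
LOAD 2  : 0 2
SWAP    : 2 0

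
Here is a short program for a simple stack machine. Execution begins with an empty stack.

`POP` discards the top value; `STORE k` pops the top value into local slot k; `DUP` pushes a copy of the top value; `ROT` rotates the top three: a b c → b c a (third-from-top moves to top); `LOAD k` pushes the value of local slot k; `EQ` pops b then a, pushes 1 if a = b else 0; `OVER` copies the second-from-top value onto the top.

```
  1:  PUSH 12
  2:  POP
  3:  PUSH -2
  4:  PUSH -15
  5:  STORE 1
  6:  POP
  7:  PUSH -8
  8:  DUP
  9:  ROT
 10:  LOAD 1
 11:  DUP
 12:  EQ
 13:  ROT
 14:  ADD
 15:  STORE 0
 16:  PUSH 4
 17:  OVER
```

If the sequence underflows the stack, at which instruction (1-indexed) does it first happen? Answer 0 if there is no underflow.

9

PUSH 12  : [12]
POP      : []
PUSH -2  : [-2]
PUSH -15 : [-2, -15]
STORE 1  : [-2]
POP      : []
PUSH -8  : [-8]
DUP      : [-8, -8]
ROT  — needs 3 operands, stack has 2 → underflow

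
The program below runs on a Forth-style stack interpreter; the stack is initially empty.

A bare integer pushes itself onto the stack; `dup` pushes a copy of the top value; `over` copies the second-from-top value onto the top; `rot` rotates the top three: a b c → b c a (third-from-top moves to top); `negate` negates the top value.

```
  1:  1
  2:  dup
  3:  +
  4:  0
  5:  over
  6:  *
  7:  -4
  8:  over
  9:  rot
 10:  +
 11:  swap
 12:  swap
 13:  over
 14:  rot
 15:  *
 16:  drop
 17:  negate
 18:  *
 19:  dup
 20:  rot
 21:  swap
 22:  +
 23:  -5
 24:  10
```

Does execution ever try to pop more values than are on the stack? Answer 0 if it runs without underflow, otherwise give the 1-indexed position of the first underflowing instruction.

1      : [1]
dup    : [1, 1]
+      : [2]
0      : [2, 0]
over   : [2, 0, 2]
*      : [2, 0]
-4     : [2, 0, -4]
over   : [2, 0, -4, 0]
rot    : [2, -4, 0, 0]
+      : [2, -4, 0]
swap   : [2, 0, -4]
swap   : [2, -4, 0]
over   : [2, -4, 0, -4]
rot    : [2, 0, -4, -4]
*      : [2, 0, 16]
drop   : [2, 0]
negate : [2, 0]
*      : [0]
dup    : [0, 0]
rot  — needs 3 operands, stack has 2 → underflow

20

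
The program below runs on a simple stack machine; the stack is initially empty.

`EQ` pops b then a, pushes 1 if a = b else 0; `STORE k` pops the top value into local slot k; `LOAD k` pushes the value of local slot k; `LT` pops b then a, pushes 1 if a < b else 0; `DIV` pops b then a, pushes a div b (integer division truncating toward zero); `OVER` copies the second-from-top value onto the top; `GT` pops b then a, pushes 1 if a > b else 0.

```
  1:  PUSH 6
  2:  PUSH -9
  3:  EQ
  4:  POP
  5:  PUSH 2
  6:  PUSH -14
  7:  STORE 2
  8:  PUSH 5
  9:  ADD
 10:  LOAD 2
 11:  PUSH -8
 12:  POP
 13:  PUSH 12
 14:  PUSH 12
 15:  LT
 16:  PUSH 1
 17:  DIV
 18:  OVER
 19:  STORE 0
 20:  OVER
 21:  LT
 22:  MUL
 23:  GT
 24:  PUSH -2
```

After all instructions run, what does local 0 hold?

-14

PUSH 6    6
PUSH -9   6 -9
EQ        0
POP       (empty)
PUSH 2    2
PUSH -14  2 -14
STORE 2   2
PUSH 5    2 5
ADD       7
LOAD 2    7 -14
PUSH -8   7 -14 -8
POP       7 -14
PUSH 12   7 -14 12
PUSH 12   7 -14 12 12
LT        7 -14 0
PUSH 1    7 -14 0 1
DIV       7 -14 0
OVER      7 -14 0 -14
STORE 0   7 -14 0
OVER      7 -14 0 -14
LT        7 -14 0
MUL       7 0
GT        1
PUSH -2   1 -2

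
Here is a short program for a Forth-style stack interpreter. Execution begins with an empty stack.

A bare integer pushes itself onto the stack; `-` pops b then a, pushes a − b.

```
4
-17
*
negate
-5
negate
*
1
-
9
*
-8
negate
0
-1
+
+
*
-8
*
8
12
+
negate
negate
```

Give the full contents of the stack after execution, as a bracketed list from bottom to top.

4      : [4]
-17    : [4, -17]
*      : [-68]
negate : [68]
-5     : [68, -5]
negate : [68, 5]
*      : [340]
1      : [340, 1]
-      : [339]
9      : [339, 9]
*      : [3051]
-8     : [3051, -8]
negate : [3051, 8]
0      : [3051, 8, 0]
-1     : [3051, 8, 0, -1]
+      : [3051, 8, -1]
+      : [3051, 7]
*      : [21357]
-8     : [21357, -8]
*      : [-170856]
8      : [-170856, 8]
12     : [-170856, 8, 12]
+      : [-170856, 20]
negate : [-170856, -20]
negate : [-170856, 20]

[-170856, 20]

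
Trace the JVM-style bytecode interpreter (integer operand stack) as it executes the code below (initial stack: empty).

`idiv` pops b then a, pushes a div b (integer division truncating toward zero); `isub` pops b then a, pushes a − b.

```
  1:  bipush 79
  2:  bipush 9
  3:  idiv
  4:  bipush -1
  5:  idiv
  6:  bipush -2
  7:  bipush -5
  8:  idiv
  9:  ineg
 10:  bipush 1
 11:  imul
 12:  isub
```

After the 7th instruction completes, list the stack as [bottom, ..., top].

bipush 79 -> 79
bipush 9  -> 79 9
idiv      -> 8
bipush -1 -> 8 -1
idiv      -> -8
bipush -2 -> -8 -2
bipush -5 -> -8 -2 -5

[-8, -2, -5]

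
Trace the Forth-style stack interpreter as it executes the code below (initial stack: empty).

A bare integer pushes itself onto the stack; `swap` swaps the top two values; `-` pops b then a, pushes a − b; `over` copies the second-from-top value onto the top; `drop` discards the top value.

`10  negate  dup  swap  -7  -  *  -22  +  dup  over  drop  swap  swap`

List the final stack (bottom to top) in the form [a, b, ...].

10     : [10]
negate : [-10]
dup    : [-10, -10]
swap   : [-10, -10]
-7     : [-10, -10, -7]
-      : [-10, -3]
*      : [30]
-22    : [30, -22]
+      : [8]
dup    : [8, 8]
over   : [8, 8, 8]
drop   : [8, 8]
swap   : [8, 8]
swap   : [8, 8]

[8, 8]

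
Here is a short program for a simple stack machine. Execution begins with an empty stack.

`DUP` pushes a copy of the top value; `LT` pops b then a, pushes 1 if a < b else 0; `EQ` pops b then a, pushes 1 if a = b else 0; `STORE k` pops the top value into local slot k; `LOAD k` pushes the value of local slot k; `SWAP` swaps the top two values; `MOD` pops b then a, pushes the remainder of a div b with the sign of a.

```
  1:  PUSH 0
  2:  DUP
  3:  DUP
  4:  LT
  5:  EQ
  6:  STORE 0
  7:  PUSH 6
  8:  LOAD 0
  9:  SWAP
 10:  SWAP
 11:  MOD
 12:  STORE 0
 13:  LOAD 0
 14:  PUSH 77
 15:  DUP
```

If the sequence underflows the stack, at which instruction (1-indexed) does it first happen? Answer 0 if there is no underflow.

PUSH 0   0
DUP      0 0
DUP      0 0 0
LT       0 0
EQ       1
STORE 0  (empty)
PUSH 6   6
LOAD 0   6 1
SWAP     1 6
SWAP     6 1
MOD      0
STORE 0  (empty)
LOAD 0   0
PUSH 77  0 77
DUP      0 77 77

0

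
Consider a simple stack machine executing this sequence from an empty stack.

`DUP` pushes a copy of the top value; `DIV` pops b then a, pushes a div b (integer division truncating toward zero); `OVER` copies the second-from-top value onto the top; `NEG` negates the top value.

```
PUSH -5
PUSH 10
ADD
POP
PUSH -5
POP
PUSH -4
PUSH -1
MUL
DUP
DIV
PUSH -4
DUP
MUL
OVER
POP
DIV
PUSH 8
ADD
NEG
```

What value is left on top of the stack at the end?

-8

PUSH -5 → -5
PUSH 10 → -5 10
ADD     → 5
POP     → (empty)
PUSH -5 → -5
POP     → (empty)
PUSH -4 → -4
PUSH -1 → -4 -1
MUL     → 4
DUP     → 4 4
DIV     → 1
PUSH -4 → 1 -4
DUP     → 1 -4 -4
MUL     → 1 16
OVER    → 1 16 1
POP     → 1 16
DIV     → 0
PUSH 8  → 0 8
ADD     → 8
NEG     → -8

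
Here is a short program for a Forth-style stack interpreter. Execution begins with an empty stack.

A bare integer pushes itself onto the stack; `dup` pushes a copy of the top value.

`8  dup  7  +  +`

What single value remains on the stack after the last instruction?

23

8   -> [8]
dup -> [8, 8]
7   -> [8, 8, 7]
+   -> [8, 15]
+   -> [23]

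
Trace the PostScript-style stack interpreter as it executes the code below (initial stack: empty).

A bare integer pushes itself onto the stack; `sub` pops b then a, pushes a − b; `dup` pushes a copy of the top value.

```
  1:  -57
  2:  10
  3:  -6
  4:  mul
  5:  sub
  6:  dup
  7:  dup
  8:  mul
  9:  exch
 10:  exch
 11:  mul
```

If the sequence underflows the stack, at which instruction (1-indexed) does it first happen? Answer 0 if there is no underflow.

-57  → -57
10   → -57 10
-6   → -57 10 -6
mul  → -57 -60
sub  → 3
dup  → 3 3
dup  → 3 3 3
mul  → 3 9
exch → 9 3
exch → 3 9
mul  → 27

0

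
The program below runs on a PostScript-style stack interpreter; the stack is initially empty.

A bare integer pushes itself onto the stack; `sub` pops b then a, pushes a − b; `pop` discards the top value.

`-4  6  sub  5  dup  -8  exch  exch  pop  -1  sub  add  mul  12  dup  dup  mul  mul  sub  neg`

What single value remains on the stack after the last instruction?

-4   : [-4]
6    : [-4, 6]
sub  : [-10]
5    : [-10, 5]
dup  : [-10, 5, 5]
-8   : [-10, 5, 5, -8]
exch : [-10, 5, -8, 5]
exch : [-10, 5, 5, -8]
pop  : [-10, 5, 5]
-1   : [-10, 5, 5, -1]
sub  : [-10, 5, 6]
add  : [-10, 11]
mul  : [-110]
12   : [-110, 12]
dup  : [-110, 12, 12]
dup  : [-110, 12, 12, 12]
mul  : [-110, 12, 144]
mul  : [-110, 1728]
sub  : [-1838]
neg  : [1838]

1838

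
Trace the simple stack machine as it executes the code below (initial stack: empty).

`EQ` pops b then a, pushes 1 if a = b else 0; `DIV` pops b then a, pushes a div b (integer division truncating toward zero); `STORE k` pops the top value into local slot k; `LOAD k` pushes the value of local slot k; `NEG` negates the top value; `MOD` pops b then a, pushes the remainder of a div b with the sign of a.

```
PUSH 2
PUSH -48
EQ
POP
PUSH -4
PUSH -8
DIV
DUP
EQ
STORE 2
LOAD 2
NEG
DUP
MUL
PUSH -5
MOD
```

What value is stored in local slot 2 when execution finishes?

PUSH 2    [2]
PUSH -48  [2, -48]
EQ        [0]
POP       []
PUSH -4   [-4]
PUSH -8   [-4, -8]
DIV       [0]
DUP       [0, 0]
EQ        [1]
STORE 2   []
LOAD 2    [1]
NEG       [-1]
DUP       [-1, -1]
MUL       [1]
PUSH -5   [1, -5]
MOD       [1]

1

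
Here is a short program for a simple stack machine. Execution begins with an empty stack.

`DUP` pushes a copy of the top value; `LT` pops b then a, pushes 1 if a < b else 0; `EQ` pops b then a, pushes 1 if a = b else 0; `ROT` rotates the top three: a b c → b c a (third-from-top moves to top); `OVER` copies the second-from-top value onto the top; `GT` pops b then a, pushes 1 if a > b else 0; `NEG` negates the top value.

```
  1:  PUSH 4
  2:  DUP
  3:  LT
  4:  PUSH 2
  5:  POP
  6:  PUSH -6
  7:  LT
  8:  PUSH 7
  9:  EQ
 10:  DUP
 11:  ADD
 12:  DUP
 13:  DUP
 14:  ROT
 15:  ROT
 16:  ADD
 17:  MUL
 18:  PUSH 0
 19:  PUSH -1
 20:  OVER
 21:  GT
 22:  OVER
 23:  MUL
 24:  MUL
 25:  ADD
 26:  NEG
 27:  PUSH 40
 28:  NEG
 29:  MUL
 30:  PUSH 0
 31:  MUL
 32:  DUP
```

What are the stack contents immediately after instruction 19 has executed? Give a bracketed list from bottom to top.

[0, 0, -1]

PUSH 4   [4]
DUP      [4, 4]
LT       [0]
PUSH 2   [0, 2]
POP      [0]
PUSH -6  [0, -6]
LT       [0]
PUSH 7   [0, 7]
EQ       [0]
DUP      [0, 0]
ADD      [0]
DUP      [0, 0]
DUP      [0, 0, 0]
ROT      [0, 0, 0]
ROT      [0, 0, 0]
ADD      [0, 0]
MUL      [0]
PUSH 0   [0, 0]
PUSH -1  [0, 0, -1]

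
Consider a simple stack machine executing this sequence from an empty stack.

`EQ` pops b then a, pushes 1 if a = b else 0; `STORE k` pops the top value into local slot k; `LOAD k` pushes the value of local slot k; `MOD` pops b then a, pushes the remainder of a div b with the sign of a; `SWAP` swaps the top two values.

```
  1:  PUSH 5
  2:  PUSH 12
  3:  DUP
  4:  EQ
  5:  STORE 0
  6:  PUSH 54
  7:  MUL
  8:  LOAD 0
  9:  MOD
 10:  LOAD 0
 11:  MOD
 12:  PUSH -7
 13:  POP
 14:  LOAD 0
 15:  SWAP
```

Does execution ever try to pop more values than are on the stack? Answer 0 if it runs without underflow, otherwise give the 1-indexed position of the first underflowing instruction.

0

PUSH 5   [5]
PUSH 12  [5, 12]
DUP      [5, 12, 12]
EQ       [5, 1]
STORE 0  [5]
PUSH 54  [5, 54]
MUL      [270]
LOAD 0   [270, 1]
MOD      [0]
LOAD 0   [0, 1]
MOD      [0]
PUSH -7  [0, -7]
POP      [0]
LOAD 0   [0, 1]
SWAP     [1, 0]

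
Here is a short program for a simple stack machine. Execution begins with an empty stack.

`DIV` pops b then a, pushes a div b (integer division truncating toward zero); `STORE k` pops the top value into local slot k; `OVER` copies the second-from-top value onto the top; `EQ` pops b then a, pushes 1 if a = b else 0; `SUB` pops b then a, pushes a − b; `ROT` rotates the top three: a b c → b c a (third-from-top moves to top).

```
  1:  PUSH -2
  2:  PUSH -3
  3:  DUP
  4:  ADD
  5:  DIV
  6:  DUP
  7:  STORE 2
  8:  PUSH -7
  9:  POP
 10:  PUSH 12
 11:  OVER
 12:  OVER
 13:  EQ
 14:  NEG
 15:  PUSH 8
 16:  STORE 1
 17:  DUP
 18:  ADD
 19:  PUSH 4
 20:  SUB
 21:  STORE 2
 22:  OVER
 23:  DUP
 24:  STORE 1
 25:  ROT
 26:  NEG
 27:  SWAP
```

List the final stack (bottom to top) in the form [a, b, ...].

PUSH -2 -> [-2]
PUSH -3 -> [-2, -3]
DUP     -> [-2, -3, -3]
ADD     -> [-2, -6]
DIV     -> [0]
DUP     -> [0, 0]
STORE 2 -> [0]
PUSH -7 -> [0, -7]
POP     -> [0]
PUSH 12 -> [0, 12]
OVER    -> [0, 12, 0]
OVER    -> [0, 12, 0, 12]
EQ      -> [0, 12, 0]
NEG     -> [0, 12, 0]
PUSH 8  -> [0, 12, 0, 8]
STORE 1 -> [0, 12, 0]
DUP     -> [0, 12, 0, 0]
ADD     -> [0, 12, 0]
PUSH 4  -> [0, 12, 0, 4]
SUB     -> [0, 12, -4]
STORE 2 -> [0, 12]
OVER    -> [0, 12, 0]
DUP     -> [0, 12, 0, 0]
STORE 1 -> [0, 12, 0]
ROT     -> [12, 0, 0]
NEG     -> [12, 0, 0]
SWAP    -> [12, 0, 0]

[12, 0, 0]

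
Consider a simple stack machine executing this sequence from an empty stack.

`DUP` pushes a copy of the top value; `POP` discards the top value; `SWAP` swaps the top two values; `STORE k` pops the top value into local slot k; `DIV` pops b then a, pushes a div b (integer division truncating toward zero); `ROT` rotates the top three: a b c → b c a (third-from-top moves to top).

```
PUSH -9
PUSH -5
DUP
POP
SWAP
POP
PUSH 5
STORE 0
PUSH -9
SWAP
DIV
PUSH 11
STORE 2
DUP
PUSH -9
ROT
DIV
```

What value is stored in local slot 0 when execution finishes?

PUSH -9 -> [-9]
PUSH -5 -> [-9, -5]
DUP     -> [-9, -5, -5]
POP     -> [-9, -5]
SWAP    -> [-5, -9]
POP     -> [-5]
PUSH 5  -> [-5, 5]
STORE 0 -> [-5]
PUSH -9 -> [-5, -9]
SWAP    -> [-9, -5]
DIV     -> [1]
PUSH 11 -> [1, 11]
STORE 2 -> [1]
DUP     -> [1, 1]
PUSH -9 -> [1, 1, -9]
ROT     -> [1, -9, 1]
DIV     -> [1, -9]

5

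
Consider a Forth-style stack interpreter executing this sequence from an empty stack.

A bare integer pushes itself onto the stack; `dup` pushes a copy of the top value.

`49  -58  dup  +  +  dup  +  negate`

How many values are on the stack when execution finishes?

1

49     → [49]
-58    → [49, -58]
dup    → [49, -58, -58]
+      → [49, -116]
+      → [-67]
dup    → [-67, -67]
+      → [-134]
negate → [134]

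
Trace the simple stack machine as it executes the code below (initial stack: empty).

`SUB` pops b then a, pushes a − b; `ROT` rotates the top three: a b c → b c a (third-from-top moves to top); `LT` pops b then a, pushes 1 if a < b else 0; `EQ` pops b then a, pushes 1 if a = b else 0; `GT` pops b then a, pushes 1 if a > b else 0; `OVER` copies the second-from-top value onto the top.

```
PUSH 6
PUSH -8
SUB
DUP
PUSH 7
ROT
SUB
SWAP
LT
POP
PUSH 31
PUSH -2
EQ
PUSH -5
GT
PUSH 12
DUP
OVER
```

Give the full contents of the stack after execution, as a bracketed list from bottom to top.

[1, 12, 12, 12]

PUSH 6  -> [6]
PUSH -8 -> [6, -8]
SUB     -> [14]
DUP     -> [14, 14]
PUSH 7  -> [14, 14, 7]
ROT     -> [14, 7, 14]
SUB     -> [14, -7]
SWAP    -> [-7, 14]
LT      -> [1]
POP     -> []
PUSH 31 -> [31]
PUSH -2 -> [31, -2]
EQ      -> [0]
PUSH -5 -> [0, -5]
GT      -> [1]
PUSH 12 -> [1, 12]
DUP     -> [1, 12, 12]
OVER    -> [1, 12, 12, 12]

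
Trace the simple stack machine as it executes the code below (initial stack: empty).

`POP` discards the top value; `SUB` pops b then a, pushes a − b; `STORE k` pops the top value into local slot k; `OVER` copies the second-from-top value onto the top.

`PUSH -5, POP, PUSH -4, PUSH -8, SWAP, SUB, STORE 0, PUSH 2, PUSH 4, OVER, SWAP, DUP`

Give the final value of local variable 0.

-4

PUSH -5 → [-5]
POP     → []
PUSH -4 → [-4]
PUSH -8 → [-4, -8]
SWAP    → [-8, -4]
SUB     → [-4]
STORE 0 → []
PUSH 2  → [2]
PUSH 4  → [2, 4]
OVER    → [2, 4, 2]
SWAP    → [2, 2, 4]
DUP     → [2, 2, 4, 4]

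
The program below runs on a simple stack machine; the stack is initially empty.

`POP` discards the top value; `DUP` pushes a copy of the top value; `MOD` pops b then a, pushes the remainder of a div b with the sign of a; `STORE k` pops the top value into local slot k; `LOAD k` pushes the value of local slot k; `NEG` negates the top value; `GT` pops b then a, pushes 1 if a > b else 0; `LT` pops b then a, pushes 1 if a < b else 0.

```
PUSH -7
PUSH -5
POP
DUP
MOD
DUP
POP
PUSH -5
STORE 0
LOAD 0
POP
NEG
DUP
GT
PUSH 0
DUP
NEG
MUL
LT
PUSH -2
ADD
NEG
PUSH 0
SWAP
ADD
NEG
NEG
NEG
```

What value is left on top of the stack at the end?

PUSH -7  [-7]
PUSH -5  [-7, -5]
POP      [-7]
DUP      [-7, -7]
MOD      [0]
DUP      [0, 0]
POP      [0]
PUSH -5  [0, -5]
STORE 0  [0]
LOAD 0   [0, -5]
POP      [0]
NEG      [0]
DUP      [0, 0]
GT       [0]
PUSH 0   [0, 0]
DUP      [0, 0, 0]
NEG      [0, 0, 0]
MUL      [0, 0]
LT       [0]
PUSH -2  [0, -2]
ADD      [-2]
NEG      [2]
PUSH 0   [2, 0]
SWAP     [0, 2]
ADD      [2]
NEG      [-2]
NEG      [2]
NEG      [-2]

-2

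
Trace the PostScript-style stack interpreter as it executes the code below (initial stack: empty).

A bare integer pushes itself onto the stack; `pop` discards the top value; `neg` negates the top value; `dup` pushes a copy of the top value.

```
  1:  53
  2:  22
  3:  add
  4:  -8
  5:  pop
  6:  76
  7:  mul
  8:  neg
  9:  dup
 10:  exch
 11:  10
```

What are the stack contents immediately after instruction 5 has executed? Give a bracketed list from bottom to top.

[75]

53  -> 53
22  -> 53 22
add -> 75
-8  -> 75 -8
pop -> 75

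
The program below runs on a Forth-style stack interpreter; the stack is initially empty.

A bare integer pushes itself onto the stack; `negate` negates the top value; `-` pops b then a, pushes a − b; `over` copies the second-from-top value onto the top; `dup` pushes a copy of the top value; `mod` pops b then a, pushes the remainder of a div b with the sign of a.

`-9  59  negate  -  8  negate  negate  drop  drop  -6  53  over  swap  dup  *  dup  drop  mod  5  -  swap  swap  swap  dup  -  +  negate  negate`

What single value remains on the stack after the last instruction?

-11

-9     -> [-9]
59     -> [-9, 59]
negate -> [-9, -59]
-      -> [50]
8      -> [50, 8]
negate -> [50, -8]
negate -> [50, 8]
drop   -> [50]
drop   -> []
-6     -> [-6]
53     -> [-6, 53]
over   -> [-6, 53, -6]
swap   -> [-6, -6, 53]
dup    -> [-6, -6, 53, 53]
*      -> [-6, -6, 2809]
dup    -> [-6, -6, 2809, 2809]
drop   -> [-6, -6, 2809]
mod    -> [-6, -6]
5      -> [-6, -6, 5]
-      -> [-6, -11]
swap   -> [-11, -6]
swap   -> [-6, -11]
swap   -> [-11, -6]
dup    -> [-11, -6, -6]
-      -> [-11, 0]
+      -> [-11]
negate -> [11]
negate -> [-11]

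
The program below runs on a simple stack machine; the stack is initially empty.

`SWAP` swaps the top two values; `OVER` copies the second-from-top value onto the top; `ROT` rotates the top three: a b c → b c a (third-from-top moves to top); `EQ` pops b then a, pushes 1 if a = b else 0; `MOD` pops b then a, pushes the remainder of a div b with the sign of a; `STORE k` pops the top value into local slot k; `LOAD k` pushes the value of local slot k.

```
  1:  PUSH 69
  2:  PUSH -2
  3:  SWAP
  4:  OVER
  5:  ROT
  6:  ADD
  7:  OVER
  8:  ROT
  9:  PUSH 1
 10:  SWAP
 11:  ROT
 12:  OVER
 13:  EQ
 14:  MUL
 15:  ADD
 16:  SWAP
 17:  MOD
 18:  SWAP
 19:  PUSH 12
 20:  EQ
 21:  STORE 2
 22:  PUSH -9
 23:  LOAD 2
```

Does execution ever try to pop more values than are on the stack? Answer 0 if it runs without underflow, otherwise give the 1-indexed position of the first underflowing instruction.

PUSH 69 : [69]
PUSH -2 : [69, -2]
SWAP    : [-2, 69]
OVER    : [-2, 69, -2]
ROT     : [69, -2, -2]
ADD     : [69, -4]
OVER    : [69, -4, 69]
ROT     : [-4, 69, 69]
PUSH 1  : [-4, 69, 69, 1]
SWAP    : [-4, 69, 1, 69]
ROT     : [-4, 1, 69, 69]
OVER    : [-4, 1, 69, 69, 69]
EQ      : [-4, 1, 69, 1]
MUL     : [-4, 1, 69]
ADD     : [-4, 70]
SWAP    : [70, -4]
MOD     : [2]
SWAP  — needs 2 operands, stack has 1 → underflow

18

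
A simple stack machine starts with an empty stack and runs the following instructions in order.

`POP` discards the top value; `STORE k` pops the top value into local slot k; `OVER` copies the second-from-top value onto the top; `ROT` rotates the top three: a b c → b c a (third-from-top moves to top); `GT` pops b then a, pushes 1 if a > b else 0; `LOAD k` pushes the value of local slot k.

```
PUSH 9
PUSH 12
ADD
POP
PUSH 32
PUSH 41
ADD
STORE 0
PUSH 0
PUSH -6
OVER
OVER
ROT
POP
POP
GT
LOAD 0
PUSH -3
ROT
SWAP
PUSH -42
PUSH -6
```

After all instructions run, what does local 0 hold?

PUSH 9   → 9
PUSH 12  → 9 12
ADD      → 21
POP      → (empty)
PUSH 32  → 32
PUSH 41  → 32 41
ADD      → 73
STORE 0  → (empty)
PUSH 0   → 0
PUSH -6  → 0 -6
OVER     → 0 -6 0
OVER     → 0 -6 0 -6
ROT      → 0 0 -6 -6
POP      → 0 0 -6
POP      → 0 0
GT       → 0
LOAD 0   → 0 73
PUSH -3  → 0 73 -3
ROT      → 73 -3 0
SWAP     → 73 0 -3
PUSH -42 → 73 0 -3 -42
PUSH -6  → 73 0 -3 -42 -6

73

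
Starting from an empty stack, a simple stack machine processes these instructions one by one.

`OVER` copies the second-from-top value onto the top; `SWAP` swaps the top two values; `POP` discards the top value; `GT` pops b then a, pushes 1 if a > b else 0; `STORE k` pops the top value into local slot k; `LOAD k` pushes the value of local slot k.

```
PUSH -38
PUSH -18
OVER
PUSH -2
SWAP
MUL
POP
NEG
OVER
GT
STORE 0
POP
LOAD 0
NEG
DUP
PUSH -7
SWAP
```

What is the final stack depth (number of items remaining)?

3

PUSH -38 -> -38
PUSH -18 -> -38 -18
OVER     -> -38 -18 -38
PUSH -2  -> -38 -18 -38 -2
SWAP     -> -38 -18 -2 -38
MUL      -> -38 -18 76
POP      -> -38 -18
NEG      -> -38 18
OVER     -> -38 18 -38
GT       -> -38 1
STORE 0  -> -38
POP      -> (empty)
LOAD 0   -> 1
NEG      -> -1
DUP      -> -1 -1
PUSH -7  -> -1 -1 -7
SWAP     -> -1 -7 -1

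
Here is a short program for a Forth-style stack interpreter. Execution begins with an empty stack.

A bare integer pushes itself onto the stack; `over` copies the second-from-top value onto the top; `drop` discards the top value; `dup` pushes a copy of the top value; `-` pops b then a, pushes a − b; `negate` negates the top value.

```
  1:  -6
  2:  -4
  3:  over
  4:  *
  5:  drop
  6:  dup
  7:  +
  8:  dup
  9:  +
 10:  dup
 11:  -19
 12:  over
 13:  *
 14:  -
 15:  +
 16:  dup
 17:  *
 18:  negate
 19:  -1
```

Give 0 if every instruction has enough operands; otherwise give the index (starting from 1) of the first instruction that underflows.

0

-6     : -6
-4     : -6 -4
over   : -6 -4 -6
*      : -6 24
drop   : -6
dup    : -6 -6
+      : -12
dup    : -12 -12
+      : -24
dup    : -24 -24
-19    : -24 -24 -19
over   : -24 -24 -19 -24
*      : -24 -24 456
-      : -24 -480
+      : -504
dup    : -504 -504
*      : 254016
negate : -254016
-1     : -254016 -1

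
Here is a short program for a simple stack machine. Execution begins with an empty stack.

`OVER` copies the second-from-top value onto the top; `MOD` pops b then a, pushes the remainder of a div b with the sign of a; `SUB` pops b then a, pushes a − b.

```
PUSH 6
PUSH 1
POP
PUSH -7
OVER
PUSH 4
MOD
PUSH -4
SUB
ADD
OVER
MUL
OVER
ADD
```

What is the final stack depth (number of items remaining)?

2

PUSH 6   6
PUSH 1   6 1
POP      6
PUSH -7  6 -7
OVER     6 -7 6
PUSH 4   6 -7 6 4
MOD      6 -7 2
PUSH -4  6 -7 2 -4
SUB      6 -7 6
ADD      6 -1
OVER     6 -1 6
MUL      6 -6
OVER     6 -6 6
ADD      6 0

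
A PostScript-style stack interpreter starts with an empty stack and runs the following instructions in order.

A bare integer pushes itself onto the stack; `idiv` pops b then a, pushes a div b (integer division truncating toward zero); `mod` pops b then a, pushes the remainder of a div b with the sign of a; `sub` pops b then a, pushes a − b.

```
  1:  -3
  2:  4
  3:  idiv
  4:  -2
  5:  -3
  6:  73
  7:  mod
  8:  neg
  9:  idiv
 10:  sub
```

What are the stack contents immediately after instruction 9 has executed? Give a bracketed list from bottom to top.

[0, 0]

-3   -> -3
4    -> -3 4
idiv -> 0
-2   -> 0 -2
-3   -> 0 -2 -3
73   -> 0 -2 -3 73
mod  -> 0 -2 -3
neg  -> 0 -2 3
idiv -> 0 0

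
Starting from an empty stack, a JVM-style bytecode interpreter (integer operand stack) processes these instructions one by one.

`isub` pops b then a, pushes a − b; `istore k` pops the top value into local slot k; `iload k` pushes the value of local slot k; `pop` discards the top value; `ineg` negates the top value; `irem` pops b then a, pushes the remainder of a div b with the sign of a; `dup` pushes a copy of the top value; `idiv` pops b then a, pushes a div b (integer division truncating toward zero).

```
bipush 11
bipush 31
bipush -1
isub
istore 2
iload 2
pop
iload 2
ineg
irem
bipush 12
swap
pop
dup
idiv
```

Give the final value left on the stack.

1

bipush 11 -> [11]
bipush 31 -> [11, 31]
bipush -1 -> [11, 31, -1]
isub      -> [11, 32]
istore 2  -> [11]
iload 2   -> [11, 32]
pop       -> [11]
iload 2   -> [11, 32]
ineg      -> [11, -32]
irem      -> [11]
bipush 12 -> [11, 12]
swap      -> [12, 11]
pop       -> [12]
dup       -> [12, 12]
idiv      -> [1]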